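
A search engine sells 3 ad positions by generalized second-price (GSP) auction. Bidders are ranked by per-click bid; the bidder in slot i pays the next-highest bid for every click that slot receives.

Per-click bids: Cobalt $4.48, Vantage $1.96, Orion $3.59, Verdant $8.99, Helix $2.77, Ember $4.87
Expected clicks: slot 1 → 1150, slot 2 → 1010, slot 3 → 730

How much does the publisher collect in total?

Per-click bids in order: $8.99 (Verdant) > $4.87 (Ember) > $4.48 (Cobalt) > $3.59 (Orion) > …
Slot 1: Verdant pays $4.87 × 1150 = $5600.50
Slot 2: Ember pays $4.48 × 1010 = $4524.80
Slot 3: Cobalt pays $3.59 × 730 = $2620.70
Total = $12746.00

Total revenue: $12746.00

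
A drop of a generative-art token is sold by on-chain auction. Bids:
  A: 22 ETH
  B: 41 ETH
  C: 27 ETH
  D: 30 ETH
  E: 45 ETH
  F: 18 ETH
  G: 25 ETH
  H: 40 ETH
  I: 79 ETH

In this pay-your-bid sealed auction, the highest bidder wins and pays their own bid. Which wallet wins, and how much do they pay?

I pays 79 ETH

Bids in order: 79 (I) > 45 (E) > 41 (B) > 40 (H) > 30 (D) > 27 (C) > …
First-price: I pays what they bid, 79 ETH.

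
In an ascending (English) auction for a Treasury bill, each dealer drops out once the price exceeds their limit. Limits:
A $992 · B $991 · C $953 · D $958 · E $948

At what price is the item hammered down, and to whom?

A wins at $991

Limits ranked: 992 (A) > 991 (B) > 958 (D) > 953 (C) > 948 (E)
B is the last rival to drop out, at $991; A remains and wins at that price.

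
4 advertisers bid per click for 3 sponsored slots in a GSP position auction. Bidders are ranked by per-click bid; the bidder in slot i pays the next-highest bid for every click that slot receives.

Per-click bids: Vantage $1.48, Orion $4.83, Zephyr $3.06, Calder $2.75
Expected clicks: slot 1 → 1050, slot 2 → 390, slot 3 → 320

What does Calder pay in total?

Per-click bids in order: $4.83 (Orion) > $3.06 (Zephyr) > $2.75 (Calder) > $1.48 (Vantage)
Calder holds slot 3 → pays next bid $1.48 × 320 clicks = $473.60.

Calder pays $473.60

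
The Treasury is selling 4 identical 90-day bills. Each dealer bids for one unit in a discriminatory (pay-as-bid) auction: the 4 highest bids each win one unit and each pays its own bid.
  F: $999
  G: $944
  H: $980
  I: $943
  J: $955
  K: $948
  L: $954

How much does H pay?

H pays $980

Bids ranked high→low: 999 (F), 980 (H), 955 (J), 954 (L), 948 (K), 944 (G), …
Top 4: F, H, J, L.
H wins → own bid $980.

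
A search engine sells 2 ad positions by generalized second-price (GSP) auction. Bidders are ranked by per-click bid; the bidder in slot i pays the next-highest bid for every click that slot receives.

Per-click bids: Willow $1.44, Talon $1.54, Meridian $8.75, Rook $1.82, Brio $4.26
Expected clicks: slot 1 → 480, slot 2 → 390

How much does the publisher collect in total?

Total revenue: $2754.60

Ranked by bid: $8.75 (Meridian) > $4.26 (Brio) > $1.82 (Rook) > …
Slot 1: Meridian pays $4.26 × 480 = $2044.80
Slot 2: Brio pays $1.82 × 390 = $709.80
Total = $2754.60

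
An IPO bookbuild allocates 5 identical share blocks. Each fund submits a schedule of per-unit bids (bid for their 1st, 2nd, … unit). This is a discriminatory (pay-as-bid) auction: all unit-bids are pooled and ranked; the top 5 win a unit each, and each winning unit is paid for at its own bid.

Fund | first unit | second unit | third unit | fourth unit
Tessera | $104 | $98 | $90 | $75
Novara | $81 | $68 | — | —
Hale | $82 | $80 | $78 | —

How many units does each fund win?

Hale 1, Novara 1, Tessera 3

Merging the schedules and taking the best 5: 104 (Tessera-1), 98 (Tessera-2), 90 (Tessera-3), 82 (Hale-1), 81 (Novara-1)
Next rejected bid: $80 (not a price — pay-as-bid).
Allocation: Hale 1, Novara 1, Tessera 3.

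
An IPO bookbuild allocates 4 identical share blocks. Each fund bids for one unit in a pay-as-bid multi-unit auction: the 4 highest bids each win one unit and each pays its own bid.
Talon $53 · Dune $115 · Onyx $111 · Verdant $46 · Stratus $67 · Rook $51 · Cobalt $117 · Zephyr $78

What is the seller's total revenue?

Total revenue: $421

Ordering the bids: 117 (Cobalt), 115 (Dune), 111 (Onyx), 78 (Zephyr), 67 (Stratus), 53 (Talon), …
Winners (4 units): Cobalt, Dune, Onyx, Zephyr.
Total revenue = 117 + 115 + 111 + 78 = $421.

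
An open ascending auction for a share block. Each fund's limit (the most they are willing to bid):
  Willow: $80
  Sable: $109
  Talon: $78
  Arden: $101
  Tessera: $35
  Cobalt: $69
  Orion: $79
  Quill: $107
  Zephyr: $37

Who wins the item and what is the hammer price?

Sable wins at $107

Rule: the price rises until one bidder remains; the winner pays the price at which the last rival dropped out.
Limits in order: 109 (Sable) > 107 (Quill) > 101 (Arden) > 80 (Willow) > 79 (Orion) > 78 (Talon) > …
Quill is the last rival to drop out, at $107; Sable remains and wins at that price.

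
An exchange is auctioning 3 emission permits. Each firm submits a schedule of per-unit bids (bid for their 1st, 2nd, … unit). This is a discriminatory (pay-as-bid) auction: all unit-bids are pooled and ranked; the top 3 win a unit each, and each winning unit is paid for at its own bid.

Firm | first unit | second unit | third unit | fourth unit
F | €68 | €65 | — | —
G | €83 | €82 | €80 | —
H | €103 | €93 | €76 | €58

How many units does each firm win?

G 1, H 2

All unit-bids, highest first — top 3: 103 (H-1), 93 (H-2), 83 (G-1)
Next rejected bid: €82 (not a price — pay-as-bid).
Allocation: G 1, H 2.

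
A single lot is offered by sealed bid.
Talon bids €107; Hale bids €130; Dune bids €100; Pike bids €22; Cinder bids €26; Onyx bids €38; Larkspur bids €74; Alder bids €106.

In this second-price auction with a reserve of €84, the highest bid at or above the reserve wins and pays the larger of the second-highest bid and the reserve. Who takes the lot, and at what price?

Hale pays €107

Bids ranked: 130 (Hale) > 107 (Talon) > 106 (Alder) > 100 (Dune) > 74 (Larkspur) > 38 (Onyx) > …
Highest eligible bid: Hale at €130.
Second-highest bid €107 exceeds the reserve €84 → payment €107.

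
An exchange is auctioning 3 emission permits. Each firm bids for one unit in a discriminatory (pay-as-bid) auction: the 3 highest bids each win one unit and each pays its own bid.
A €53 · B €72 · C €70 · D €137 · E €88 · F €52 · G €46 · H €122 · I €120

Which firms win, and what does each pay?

Sorting: 137 (D), 122 (H), 120 (I), 88 (E), 72 (B), …
Top 3: D, H, I.
Each winner pays its own bid: D €137, H €122, I €120.

D €137, H €122, I €120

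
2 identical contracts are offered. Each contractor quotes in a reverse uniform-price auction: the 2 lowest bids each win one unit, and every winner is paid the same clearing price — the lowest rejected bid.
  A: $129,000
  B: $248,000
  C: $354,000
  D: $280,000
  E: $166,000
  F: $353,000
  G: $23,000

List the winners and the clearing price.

Ordering the bids: 23,000 (G), 129,000 (A), 166,000 (E), 248,000 (B), …
The 2 lowest are G, A.
Lowest unsuccessful bid: $166,000 → clearing price.

G, A; each is paid $166,000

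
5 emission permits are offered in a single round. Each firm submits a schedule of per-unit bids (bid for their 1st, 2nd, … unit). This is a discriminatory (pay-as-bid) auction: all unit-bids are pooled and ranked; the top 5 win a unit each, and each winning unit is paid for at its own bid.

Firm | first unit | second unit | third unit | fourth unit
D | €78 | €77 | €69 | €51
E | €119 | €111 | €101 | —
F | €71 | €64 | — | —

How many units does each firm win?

D 2, E 3

Merging the schedules and taking the best 5: 119 (E-1), 111 (E-2), 101 (E-3), 78 (D-1), 77 (D-2)
Next rejected bid: €71 (not a price — pay-as-bid).
Allocation: D 2, E 3.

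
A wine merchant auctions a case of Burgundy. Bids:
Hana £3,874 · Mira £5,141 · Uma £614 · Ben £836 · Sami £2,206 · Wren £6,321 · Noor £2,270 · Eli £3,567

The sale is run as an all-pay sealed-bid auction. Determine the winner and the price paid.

Bids in order: 6,321 (Wren) > 5,141 (Mira) > 3,874 (Hana) > 3,567 (Eli) > 2,270 (Noor) > 2,206 (Sami) > …
Wren is highest and takes the item; every bidder forfeits their bid.

Wren pays £6,321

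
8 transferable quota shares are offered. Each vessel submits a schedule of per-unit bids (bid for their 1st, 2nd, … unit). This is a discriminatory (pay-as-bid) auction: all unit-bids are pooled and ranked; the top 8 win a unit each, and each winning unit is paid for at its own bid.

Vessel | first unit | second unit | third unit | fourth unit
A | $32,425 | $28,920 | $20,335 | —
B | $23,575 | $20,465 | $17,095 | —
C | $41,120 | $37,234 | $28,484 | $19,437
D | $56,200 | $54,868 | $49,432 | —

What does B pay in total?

Pooled unit-bids ranked (top 8): 56,200 (D-1), 54,868 (D-2), 49,432 (D-3), 41,120 (C-1), 37,234 (C-2), 32,425 (A-1), 28,920 (A-2), 28,484 (C-3)
Next rejected bid: $23,575 (not a price — pay-as-bid).
B wins no units.

B pays $0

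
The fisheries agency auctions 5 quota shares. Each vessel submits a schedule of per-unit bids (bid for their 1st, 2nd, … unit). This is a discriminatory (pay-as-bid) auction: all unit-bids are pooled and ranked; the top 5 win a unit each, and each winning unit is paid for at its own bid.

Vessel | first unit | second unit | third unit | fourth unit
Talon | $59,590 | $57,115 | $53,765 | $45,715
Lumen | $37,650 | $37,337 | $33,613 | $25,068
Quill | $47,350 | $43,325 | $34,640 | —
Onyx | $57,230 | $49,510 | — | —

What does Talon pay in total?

Pooled unit-bids ranked (top 5): 59,590 (Talon-1), 57,230 (Onyx-1), 57,115 (Talon-2), 53,765 (Talon-3), 49,510 (Onyx-2)
Next rejected bid: $47,350 (not a price — pay-as-bid).
Talon's winning unit-bids: 59,590 + 57,115 + 53,765 = $170,470.

Talon pays $170,470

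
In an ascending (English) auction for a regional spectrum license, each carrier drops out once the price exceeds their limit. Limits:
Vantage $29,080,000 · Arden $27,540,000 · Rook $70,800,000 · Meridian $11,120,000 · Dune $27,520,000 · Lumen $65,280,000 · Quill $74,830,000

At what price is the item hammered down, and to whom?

Quill wins at $70,800,000

Limits in order: 74,830,000 (Quill) > 70,800,000 (Rook) > 65,280,000 (Lumen) > 29,080,000 (Vantage) > 27,540,000 (Arden) > 27,520,000 (Dune) > …
Rook is the last rival to drop out, at $70,800,000; Quill remains and wins at that price.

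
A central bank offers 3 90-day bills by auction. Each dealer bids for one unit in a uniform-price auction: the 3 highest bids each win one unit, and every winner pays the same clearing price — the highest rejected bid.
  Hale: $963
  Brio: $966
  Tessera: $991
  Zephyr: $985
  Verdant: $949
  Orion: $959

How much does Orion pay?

Orion pays $0

Bids ranked high→low: 991 (Tessera), 985 (Zephyr), 966 (Brio), 963 (Hale), 959 (Orion), …
Winners (3 units): Tessera, Zephyr, Brio.
First losing bid is Hale's $963, which sets the uniform price.
Orion does not win → pays $0.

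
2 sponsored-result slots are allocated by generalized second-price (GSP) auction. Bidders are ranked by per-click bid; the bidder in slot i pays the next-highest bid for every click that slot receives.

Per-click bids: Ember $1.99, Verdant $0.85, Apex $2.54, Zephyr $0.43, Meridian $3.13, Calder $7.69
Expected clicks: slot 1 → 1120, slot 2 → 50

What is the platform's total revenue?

Total revenue: $3632.60

Ranked by bid: $7.69 (Calder) > $3.13 (Meridian) > $2.54 (Apex) > …
Slot 1: Calder pays $3.13 × 1120 = $3505.60
Slot 2: Meridian pays $2.54 × 50 = $127.00
Total = $3632.60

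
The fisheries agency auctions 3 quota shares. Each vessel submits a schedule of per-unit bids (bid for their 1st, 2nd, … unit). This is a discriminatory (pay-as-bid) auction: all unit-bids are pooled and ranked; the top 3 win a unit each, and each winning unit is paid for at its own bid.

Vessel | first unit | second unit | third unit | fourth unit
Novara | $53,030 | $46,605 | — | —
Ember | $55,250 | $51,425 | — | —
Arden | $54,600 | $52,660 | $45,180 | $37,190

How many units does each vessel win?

Pooled unit-bids ranked (top 3): 55,250 (Ember-1), 54,600 (Arden-1), 53,030 (Novara-1)
Next rejected bid: $52,660 (not a price — pay-as-bid).
Allocation: Arden 1, Ember 1, Novara 1.

Arden 1, Ember 1, Novara 1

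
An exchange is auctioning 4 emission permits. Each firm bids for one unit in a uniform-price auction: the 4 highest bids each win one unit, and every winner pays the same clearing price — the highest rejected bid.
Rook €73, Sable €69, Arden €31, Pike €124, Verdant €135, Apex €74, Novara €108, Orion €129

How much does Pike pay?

Ordering the bids: 135 (Verdant), 129 (Orion), 124 (Pike), 108 (Novara), 74 (Apex), 73 (Rook), …
The 4 highest are Verdant, Orion, Pike, Novara.
First losing bid is Apex's €74, which sets the uniform price.
Pike wins → pays €74.

Pike pays €74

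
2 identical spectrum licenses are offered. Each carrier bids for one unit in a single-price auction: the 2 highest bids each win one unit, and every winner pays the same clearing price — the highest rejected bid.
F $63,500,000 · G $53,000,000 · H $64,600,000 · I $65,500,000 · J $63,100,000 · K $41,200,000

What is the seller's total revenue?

Sorting: 65,500,000 (I), 64,600,000 (H), 63,500,000 (F), 63,100,000 (J), …
The 2 highest are I, H.
Clearing price = highest rejected bid = $63,500,000.
Total revenue = 2 × $63,500,000 = $127,000,000.

Total revenue: $127,000,000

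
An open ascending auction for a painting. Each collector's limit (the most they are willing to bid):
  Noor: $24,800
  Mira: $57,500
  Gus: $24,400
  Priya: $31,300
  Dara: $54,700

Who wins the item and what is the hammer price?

Mira wins at $54,700

Sorting limits: 57,500 (Mira) > 54,700 (Dara) > 31,300 (Priya) > 24,800 (Noor) > 24,400 (Gus)
Bidding ends when Dara exits at $54,700; Mira takes it.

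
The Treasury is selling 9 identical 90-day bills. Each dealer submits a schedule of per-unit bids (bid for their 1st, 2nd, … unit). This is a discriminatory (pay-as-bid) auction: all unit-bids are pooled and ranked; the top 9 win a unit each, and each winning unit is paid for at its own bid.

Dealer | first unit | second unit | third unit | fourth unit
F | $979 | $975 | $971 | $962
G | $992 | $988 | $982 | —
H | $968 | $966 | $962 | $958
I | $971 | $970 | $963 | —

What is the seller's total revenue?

Total revenue: $8,796

All unit-bids, highest first — top 9: 992 (G-1), 988 (G-2), 982 (G-3), 979 (F-1), 975 (F-2), 971 (F-3), 971 (I-1), 970 (I-2), 968 (H-1)
Next rejected bid: $966 (not a price — pay-as-bid).
Each winning unit pays its own bid.
Revenue = 992 + 988 + 982 + 979 + 975 + 971 + 971 + 970 + 968 = $8,796.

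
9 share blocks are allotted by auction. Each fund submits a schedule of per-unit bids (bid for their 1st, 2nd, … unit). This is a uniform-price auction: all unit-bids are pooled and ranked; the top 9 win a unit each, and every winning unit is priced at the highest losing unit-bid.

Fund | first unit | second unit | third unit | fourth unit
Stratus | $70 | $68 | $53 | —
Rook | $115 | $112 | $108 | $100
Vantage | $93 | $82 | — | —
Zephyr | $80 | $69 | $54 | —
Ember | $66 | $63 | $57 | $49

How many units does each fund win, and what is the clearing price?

Rook 4, Stratus 1, Vantage 2, Zephyr 2; clearing price $68

Pooled unit-bids ranked (top 9): 115 (Rook-1), 112 (Rook-2), 108 (Rook-3), 100 (Rook-4), 93 (Vantage-1), 82 (Vantage-2), 80 (Zephyr-1), 70 (Stratus-1), 69 (Zephyr-2)
Highest rejected unit-bid = $68.
Allocation: Rook 4, Stratus 1, Vantage 2, Zephyr 2.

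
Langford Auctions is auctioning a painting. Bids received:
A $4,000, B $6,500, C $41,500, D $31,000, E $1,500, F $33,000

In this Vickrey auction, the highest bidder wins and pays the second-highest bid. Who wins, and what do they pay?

C pays $33,000

Vickrey auction: the highest bidder wins and pays the second-highest bid.
Bids ranked: 41,500 (C) > 33,000 (F) > 31,000 (D) > 6,500 (B) > 4,000 (A) > 1,500 (E)
C wins with the highest bid; price is set by the runner-up at $33,000.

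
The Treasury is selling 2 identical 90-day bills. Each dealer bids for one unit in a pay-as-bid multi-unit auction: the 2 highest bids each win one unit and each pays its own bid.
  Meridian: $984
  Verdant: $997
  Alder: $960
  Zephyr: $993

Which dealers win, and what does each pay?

Verdant $997, Zephyr $993

Bids ranked high→low: 997 (Verdant), 993 (Zephyr), 984 (Meridian), 960 (Alder)
The 2 highest are Verdant, Zephyr.
Each winner pays its own bid: Verdant $997, Zephyr $993.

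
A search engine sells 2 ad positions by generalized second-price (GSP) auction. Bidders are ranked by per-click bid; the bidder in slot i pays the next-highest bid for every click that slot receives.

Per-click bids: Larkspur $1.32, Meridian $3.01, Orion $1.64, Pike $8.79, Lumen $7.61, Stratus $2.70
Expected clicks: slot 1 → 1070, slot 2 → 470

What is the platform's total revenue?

Ranked by bid: $8.79 (Pike) > $7.61 (Lumen) > $3.01 (Meridian) > …
Slot 1: Pike pays $7.61 × 1070 = $8142.70
Slot 2: Lumen pays $3.01 × 470 = $1414.70
Total = $9557.40

Total revenue: $9557.40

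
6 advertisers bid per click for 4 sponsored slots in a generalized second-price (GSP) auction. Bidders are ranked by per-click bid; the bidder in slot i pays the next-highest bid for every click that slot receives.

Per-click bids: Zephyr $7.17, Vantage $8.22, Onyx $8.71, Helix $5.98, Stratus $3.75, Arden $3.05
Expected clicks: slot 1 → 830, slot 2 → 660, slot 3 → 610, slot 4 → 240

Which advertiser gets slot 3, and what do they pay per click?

Zephyr; $5.98 per click

Per-click bids in order: $8.71 (Onyx) > $8.22 (Vantage) > $7.17 (Zephyr) > $5.98 (Helix) > $3.75 (Stratus) > …
Slot 3 goes to the third-ranked bidder, Zephyr, who pays the next bid down: $5.98/click.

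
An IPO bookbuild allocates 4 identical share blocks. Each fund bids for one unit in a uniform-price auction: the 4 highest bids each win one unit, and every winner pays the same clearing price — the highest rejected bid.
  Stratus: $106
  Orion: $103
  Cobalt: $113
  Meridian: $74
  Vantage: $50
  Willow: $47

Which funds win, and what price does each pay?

Cobalt, Stratus, Orion, Meridian; each pays $50

Bids ranked high→low: 113 (Cobalt), 106 (Stratus), 103 (Orion), 74 (Meridian), 50 (Vantage), 47 (Willow)
Winners (4 units): Cobalt, Stratus, Orion, Meridian.
Clearing price = highest rejected bid = $50.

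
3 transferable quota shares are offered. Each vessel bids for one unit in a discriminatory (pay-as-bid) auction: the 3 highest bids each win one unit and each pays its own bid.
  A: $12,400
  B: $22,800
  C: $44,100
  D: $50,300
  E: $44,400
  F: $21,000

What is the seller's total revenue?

Total revenue: $138,800

Sorting: 50,300 (D), 44,400 (E), 44,100 (C), 22,800 (B), 21,000 (F), …
The 3 highest are D, E, C.
Total revenue = 50,300 + 44,400 + 44,100 = $138,800.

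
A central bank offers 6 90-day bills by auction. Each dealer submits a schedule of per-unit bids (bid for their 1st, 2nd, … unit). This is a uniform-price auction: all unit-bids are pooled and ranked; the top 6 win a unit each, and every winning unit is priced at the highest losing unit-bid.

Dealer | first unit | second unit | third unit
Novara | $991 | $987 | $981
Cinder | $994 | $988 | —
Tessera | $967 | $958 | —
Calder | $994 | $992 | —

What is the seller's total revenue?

Total revenue: $5,886

Pooled unit-bids ranked (top 6): 994 (Cinder-1), 994 (Calder-1), 992 (Calder-2), 991 (Novara-1), 988 (Cinder-2), 987 (Novara-2)
First bid not allocated: $981.
Allocation: Calder 2, Cinder 2, Novara 2. Every unit priced at $981.
Revenue = 6 × 981 = $5,886.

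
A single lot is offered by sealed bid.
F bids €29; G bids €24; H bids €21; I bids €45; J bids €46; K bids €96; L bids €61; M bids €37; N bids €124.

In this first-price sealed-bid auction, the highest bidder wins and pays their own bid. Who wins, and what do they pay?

N pays €124

Rule: the highest bidder wins and pays their own bid.
Bids ranked: 124 (N) > 96 (K) > 61 (L) > 46 (J) > 45 (I) > 37 (M) > …
N is highest → pays own bid, €124.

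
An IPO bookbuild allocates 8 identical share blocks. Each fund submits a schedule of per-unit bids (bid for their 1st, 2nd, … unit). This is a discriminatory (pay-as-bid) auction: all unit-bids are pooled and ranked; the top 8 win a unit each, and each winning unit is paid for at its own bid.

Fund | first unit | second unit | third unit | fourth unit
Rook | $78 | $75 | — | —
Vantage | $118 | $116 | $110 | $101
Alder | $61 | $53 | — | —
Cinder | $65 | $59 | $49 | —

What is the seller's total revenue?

Pooled unit-bids ranked (top 8): 118 (Vantage-1), 116 (Vantage-2), 110 (Vantage-3), 101 (Vantage-4), 78 (Rook-1), 75 (Rook-2), 65 (Cinder-1), 61 (Alder-1)
Next rejected bid: $59 (not a price — pay-as-bid).
Each winning unit pays its own bid.
Revenue = 118 + 116 + 110 + 101 + 78 + 75 + 65 + 61 = $724.

Total revenue: $724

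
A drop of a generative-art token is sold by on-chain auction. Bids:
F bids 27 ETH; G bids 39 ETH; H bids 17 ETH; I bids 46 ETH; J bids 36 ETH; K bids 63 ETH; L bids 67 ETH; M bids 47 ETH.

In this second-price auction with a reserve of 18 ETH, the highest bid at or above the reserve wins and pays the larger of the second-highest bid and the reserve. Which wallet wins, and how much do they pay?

Second-price auction with a reserve of 18 ETH: the highest bid at or above the reserve wins and pays the larger of the second-highest bid and the reserve.
Bids ranked: 67 (L) > 63 (K) > 47 (M) > 46 (I) > 39 (G) > 36 (J) > …
L has the top bid at or above the reserve (67 ETH).
max(second-highest 63 ETH, reserve 18 ETH) = 63 ETH; the reserve does not bind.

L pays 63 ETH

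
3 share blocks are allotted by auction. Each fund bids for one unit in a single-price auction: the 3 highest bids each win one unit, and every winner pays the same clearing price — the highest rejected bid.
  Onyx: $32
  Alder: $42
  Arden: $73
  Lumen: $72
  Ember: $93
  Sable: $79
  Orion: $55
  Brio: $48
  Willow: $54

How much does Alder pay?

Alder pays $0

Sorting: 93 (Ember), 79 (Sable), 73 (Arden), 72 (Lumen), 55 (Orion), …
Winners (3 units): Ember, Sable, Arden.
Highest unsuccessful bid: $72 → clearing price.
Alder does not win → pays $0.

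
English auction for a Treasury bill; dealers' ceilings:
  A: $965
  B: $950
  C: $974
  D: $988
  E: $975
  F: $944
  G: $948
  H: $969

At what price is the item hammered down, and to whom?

D wins at $975

Rule: the price rises until one bidder remains; the winner pays the price at which the last rival dropped out.
Sorting limits: 988 (D) > 975 (E) > 974 (C) > 969 (H) > 965 (A) > 950 (B) > …
Once the price passes $975, only D is left; the hammer falls at E's limit of $975.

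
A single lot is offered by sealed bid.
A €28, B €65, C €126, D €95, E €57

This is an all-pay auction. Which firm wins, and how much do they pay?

C pays €126

Bids ranked: 126 (C) > 95 (D) > 65 (B) > 57 (E) > 28 (A)
C is highest and takes the item; every bidder forfeits their bid.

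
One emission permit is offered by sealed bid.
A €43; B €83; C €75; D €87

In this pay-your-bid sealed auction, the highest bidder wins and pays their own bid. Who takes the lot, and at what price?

D pays €87

Bids ranked: 87 (D) > 83 (B) > 75 (C) > 43 (A)
D is highest → pays own bid, €87.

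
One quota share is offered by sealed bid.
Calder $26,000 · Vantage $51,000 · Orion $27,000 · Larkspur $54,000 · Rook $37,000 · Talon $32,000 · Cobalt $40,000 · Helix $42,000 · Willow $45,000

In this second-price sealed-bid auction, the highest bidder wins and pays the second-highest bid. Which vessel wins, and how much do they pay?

Larkspur pays $51,000

Second-price sealed-bid auction: the highest bidder wins and pays the second-highest bid.
Bids ranked: 54,000 (Larkspur) > 51,000 (Vantage) > 45,000 (Willow) > 42,000 (Helix) > 40,000 (Cobalt) > 37,000 (Rook) > …
Second-price: Larkspur pays Vantage's bid of $51,000.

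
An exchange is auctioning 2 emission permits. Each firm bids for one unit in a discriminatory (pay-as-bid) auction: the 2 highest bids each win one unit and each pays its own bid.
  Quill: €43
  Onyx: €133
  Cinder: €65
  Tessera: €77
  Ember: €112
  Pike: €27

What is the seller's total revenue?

Sorting: 133 (Onyx), 112 (Ember), 77 (Tessera), 65 (Cinder), …
Winners (2 units): Onyx, Ember.
Total revenue = 133 + 112 = €245.

Total revenue: €245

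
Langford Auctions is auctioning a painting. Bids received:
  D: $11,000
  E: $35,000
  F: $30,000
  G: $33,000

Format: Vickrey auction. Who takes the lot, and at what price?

E pays $33,000

Bids ranked: 35,000 (E) > 33,000 (G) > 30,000 (F) > 11,000 (D)
Second-price: E pays G's bid of $33,000.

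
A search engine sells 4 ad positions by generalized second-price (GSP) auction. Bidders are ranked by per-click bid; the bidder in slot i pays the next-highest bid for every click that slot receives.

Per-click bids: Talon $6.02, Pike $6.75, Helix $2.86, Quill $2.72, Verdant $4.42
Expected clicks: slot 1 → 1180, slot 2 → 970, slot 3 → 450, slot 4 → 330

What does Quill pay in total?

Per-click bids in order: $6.75 (Pike) > $6.02 (Talon) > $4.42 (Verdant) > $2.86 (Helix) > $2.72 (Quill)
Quill ranks below slot 4 → no slot, pays nothing.

Quill pays $0.00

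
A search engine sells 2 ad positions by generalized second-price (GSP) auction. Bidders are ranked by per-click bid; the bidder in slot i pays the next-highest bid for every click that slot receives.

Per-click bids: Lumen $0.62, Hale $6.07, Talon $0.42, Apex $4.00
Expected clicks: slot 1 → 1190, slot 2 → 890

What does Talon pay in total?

Ranked by bid: $6.07 (Hale) > $4.00 (Apex) > $0.62 (Lumen) > …
Talon ranks below slot 2 → no slot, pays nothing.

Talon pays $0.00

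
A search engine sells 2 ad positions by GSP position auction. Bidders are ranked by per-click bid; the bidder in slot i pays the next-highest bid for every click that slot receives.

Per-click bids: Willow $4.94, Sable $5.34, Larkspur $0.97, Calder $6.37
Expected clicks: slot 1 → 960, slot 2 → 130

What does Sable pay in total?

Ranked by bid: $6.37 (Calder) > $5.34 (Sable) > $4.94 (Willow) > …
Sable holds slot 2 → pays next bid $4.94 × 130 clicks = $642.20.

Sable pays $642.20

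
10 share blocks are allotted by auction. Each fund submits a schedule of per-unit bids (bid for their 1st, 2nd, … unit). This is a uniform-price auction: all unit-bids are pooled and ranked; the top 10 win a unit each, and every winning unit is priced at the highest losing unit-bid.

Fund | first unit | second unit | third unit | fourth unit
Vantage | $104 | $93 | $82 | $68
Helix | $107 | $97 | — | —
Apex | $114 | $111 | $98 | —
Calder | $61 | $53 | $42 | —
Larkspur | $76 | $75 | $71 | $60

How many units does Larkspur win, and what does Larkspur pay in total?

Pooled unit-bids ranked (top 10): 114 (Apex-1), 111 (Apex-2), 107 (Helix-1), 104 (Vantage-1), 98 (Apex-3), 97 (Helix-2), 93 (Vantage-2), 82 (Vantage-3), 76 (Larkspur-1), 75 (Larkspur-2)
First bid not allocated: $71.
Larkspur wins 2 unit(s) at $71 each.

Larkspur: 2 units, pays $142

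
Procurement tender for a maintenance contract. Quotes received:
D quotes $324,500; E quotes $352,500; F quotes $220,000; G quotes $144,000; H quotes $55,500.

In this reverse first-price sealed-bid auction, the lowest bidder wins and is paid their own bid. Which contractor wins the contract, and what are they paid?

Sorting bids: 55,500 (H) < 144,000 (G) < 220,000 (F) < 324,500 (D) < 352,500 (E)
First-price: H is paid what they bid, $55,500.

H is paid $55,500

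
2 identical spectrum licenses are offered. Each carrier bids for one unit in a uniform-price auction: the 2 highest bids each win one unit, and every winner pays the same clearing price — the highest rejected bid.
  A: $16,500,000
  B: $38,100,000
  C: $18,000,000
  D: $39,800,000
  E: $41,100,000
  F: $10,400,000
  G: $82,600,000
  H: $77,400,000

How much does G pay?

G pays $41,100,000

Ordering the bids: 82,600,000 (G), 77,400,000 (H), 41,100,000 (E), 39,800,000 (D), …
The 2 highest are G, H.
Highest unsuccessful bid: $41,100,000 → clearing price.
G wins → pays $41,100,000.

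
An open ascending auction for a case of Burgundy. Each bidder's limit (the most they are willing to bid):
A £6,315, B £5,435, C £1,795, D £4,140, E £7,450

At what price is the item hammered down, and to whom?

Rule: the price rises until one bidder remains; the winner pays the price at which the last rival dropped out.
Sorting limits: 7,450 (E) > 6,315 (A) > 5,435 (B) > 4,140 (D) > 1,795 (C)
Once the price passes £6,315, only E is left; the hammer falls at A's limit of £6,315.

E wins at £6,315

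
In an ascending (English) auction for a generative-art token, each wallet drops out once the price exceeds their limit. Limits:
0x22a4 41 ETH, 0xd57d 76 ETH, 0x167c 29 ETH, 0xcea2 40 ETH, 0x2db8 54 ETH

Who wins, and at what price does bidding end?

0xd57d wins at 54 ETH

Sorting limits: 76 (0xd57d) > 54 (0x2db8) > 41 (0x22a4) > 40 (0xcea2) > 29 (0x167c)
Bidding ends when 0x2db8 exits at 54 ETH; 0xd57d takes it.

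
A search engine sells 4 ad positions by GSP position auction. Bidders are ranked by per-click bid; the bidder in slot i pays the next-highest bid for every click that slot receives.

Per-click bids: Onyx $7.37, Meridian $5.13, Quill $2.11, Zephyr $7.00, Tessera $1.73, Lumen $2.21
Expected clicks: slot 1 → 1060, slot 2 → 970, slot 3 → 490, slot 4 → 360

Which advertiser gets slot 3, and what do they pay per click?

Meridian; $2.21 per click

Sorting advertisers: $7.37 (Onyx) > $7.00 (Zephyr) > $5.13 (Meridian) > $2.21 (Lumen) > $2.11 (Quill) > …
Slot 3 goes to the third-ranked bidder, Meridian, who pays the next bid down: $2.21/click.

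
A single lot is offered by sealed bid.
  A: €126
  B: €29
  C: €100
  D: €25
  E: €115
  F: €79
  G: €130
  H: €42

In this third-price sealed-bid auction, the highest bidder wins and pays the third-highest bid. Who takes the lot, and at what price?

Sorting bids: 130 (G) > 126 (A) > 115 (E) > 100 (C) > 79 (F) > 42 (H) > …
G wins; payment is bid #3 in the ranking = €115.

G pays €115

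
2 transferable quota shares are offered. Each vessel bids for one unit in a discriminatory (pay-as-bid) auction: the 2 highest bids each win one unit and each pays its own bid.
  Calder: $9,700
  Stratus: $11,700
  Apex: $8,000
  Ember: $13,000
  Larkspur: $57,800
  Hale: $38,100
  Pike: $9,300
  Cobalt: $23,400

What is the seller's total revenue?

Bids ranked high→low: 57,800 (Larkspur), 38,100 (Hale), 23,400 (Cobalt), 13,000 (Ember), …
The 2 highest are Larkspur, Hale.
Total revenue = 57,800 + 38,100 = $95,900.

Total revenue: $95,900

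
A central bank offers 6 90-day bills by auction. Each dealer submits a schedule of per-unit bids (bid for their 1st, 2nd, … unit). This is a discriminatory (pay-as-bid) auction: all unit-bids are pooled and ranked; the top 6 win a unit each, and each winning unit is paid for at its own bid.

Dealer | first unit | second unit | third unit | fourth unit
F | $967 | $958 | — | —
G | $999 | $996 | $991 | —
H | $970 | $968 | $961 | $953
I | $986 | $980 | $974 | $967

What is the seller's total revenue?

All unit-bids, highest first — top 6: 999 (G-1), 996 (G-2), 991 (G-3), 986 (I-1), 980 (I-2), 974 (I-3)
Next rejected bid: $970 (not a price — pay-as-bid).
Each winning unit pays its own bid.
Revenue = 999 + 996 + 991 + 986 + 980 + 974 = $5,926.

Total revenue: $5,926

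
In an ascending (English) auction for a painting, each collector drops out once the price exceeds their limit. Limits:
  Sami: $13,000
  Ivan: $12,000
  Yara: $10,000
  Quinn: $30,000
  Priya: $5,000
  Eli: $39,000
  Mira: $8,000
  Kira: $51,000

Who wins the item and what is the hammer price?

Open ascending-bid auction: the price rises until one bidder remains; the winner pays the price at which the last rival dropped out.
Limits ranked: 51,000 (Kira) > 39,000 (Eli) > 30,000 (Quinn) > 13,000 (Sami) > 12,000 (Ivan) > 10,000 (Yara) > …
Bidding ends when Eli exits at $39,000; Kira takes it.

Kira wins at $39,000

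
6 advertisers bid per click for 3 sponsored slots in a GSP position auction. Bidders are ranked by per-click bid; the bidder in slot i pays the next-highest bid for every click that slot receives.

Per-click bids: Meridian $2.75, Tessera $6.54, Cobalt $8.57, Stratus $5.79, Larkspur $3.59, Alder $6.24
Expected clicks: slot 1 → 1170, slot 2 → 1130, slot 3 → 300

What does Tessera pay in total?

Ranked by bid: $8.57 (Cobalt) > $6.54 (Tessera) > $6.24 (Alder) > $5.79 (Stratus) > …
Tessera holds slot 2 → pays next bid $6.24 × 1130 clicks = $7051.20.

Tessera pays $7051.20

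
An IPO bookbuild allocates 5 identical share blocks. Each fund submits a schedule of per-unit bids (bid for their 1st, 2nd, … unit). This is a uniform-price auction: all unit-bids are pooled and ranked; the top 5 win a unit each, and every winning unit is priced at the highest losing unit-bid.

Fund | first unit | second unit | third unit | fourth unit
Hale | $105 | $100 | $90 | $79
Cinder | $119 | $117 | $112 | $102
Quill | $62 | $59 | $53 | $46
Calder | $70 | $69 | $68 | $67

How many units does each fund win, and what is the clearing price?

Pooled unit-bids ranked (top 5): 119 (Cinder-1), 117 (Cinder-2), 112 (Cinder-3), 105 (Hale-1), 102 (Cinder-4)
The (k+1)-th unit-bid is $100.
Allocation: Cinder 4, Hale 1.

Cinder 4, Hale 1; clearing price $100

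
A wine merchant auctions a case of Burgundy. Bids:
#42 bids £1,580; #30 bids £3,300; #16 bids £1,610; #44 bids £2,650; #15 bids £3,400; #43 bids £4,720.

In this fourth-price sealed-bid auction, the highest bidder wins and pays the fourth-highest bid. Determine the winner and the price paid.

#43 pays £2,650

Bids ranked: 4,720 (#43) > 3,400 (#15) > 3,300 (#30) > 2,650 (#44) > 1,610 (#16) > 1,580 (#42)
#43 is highest; pays the fourth-highest bid, £2,650.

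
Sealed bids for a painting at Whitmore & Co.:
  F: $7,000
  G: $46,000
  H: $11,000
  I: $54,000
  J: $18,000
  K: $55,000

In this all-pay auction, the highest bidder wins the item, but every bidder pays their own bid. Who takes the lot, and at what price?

Rule: the highest bidder wins the item, but every bidder pays their own bid.
Bids ranked: 55,000 (K) > 54,000 (I) > 46,000 (G) > 18,000 (J) > 11,000 (H) > 7,000 (F)
K is highest and takes the item; every bidder forfeits their bid.

K pays $55,000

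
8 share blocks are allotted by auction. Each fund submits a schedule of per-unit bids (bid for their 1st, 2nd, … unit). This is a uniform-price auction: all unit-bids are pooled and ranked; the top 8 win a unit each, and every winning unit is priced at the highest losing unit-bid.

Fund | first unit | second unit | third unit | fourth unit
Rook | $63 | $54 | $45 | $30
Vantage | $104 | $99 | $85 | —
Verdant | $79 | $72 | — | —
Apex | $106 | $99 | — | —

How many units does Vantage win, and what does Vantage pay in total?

Vantage: 3 units, pays $162

Merging the schedules and taking the best 8: 106 (Apex-1), 104 (Vantage-1), 99 (Vantage-2), 99 (Apex-2), 85 (Vantage-3), 79 (Verdant-1), 72 (Verdant-2), 63 (Rook-1)
First bid not allocated: $54.
Vantage wins 3 unit(s) at $54 each.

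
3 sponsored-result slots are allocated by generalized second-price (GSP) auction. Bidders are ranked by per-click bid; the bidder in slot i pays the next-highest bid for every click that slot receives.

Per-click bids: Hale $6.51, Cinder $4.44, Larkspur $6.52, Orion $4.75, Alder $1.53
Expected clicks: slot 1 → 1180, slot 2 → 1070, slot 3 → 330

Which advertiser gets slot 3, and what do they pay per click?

Sorting advertisers: $6.52 (Larkspur) > $6.51 (Hale) > $4.75 (Orion) > $4.44 (Cinder) > …
Slot 3 goes to the third-ranked bidder, Orion, who pays the next bid down: $4.44/click.

Orion; $4.44 per click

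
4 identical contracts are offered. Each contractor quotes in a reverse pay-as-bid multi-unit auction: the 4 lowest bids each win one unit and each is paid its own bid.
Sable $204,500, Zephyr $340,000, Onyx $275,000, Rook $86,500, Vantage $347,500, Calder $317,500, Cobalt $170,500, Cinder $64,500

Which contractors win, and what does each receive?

Cinder $64,500, Rook $86,500, Cobalt $170,500, Sable $204,500

Ordering the bids: 64,500 (Cinder), 86,500 (Rook), 170,500 (Cobalt), 204,500 (Sable), 275,000 (Onyx), 317,500 (Calder), …
Lowest 4: Cinder, Rook, Cobalt, Sable.
Each winner is paid its own bid: Cinder $64,500, Rook $86,500, Cobalt $170,500, Sable $204,500.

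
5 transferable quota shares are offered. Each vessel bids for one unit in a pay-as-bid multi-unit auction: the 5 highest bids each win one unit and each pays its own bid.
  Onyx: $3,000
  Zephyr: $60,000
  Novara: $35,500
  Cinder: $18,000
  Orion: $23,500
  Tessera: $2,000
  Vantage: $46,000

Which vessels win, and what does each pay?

Zephyr $60,000, Vantage $46,000, Novara $35,500, Orion $23,500, Cinder $18,000

Bids ranked high→low: 60,000 (Zephyr), 46,000 (Vantage), 35,500 (Novara), 23,500 (Orion), 18,000 (Cinder), 3,000 (Onyx), 2,000 (Tessera)
Top 5: Zephyr, Vantage, Novara, Orion, Cinder.
Each winner pays its own bid: Zephyr $60,000, Vantage $46,000, Novara $35,500, Orion $23,500, Cinder $18,000.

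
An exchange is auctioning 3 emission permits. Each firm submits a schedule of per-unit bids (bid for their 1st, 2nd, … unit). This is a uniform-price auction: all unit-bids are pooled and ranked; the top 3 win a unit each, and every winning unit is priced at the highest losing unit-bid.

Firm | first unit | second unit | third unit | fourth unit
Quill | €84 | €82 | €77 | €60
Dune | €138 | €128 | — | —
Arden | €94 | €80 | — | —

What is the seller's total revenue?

All unit-bids, highest first — top 3: 138 (Dune-1), 128 (Dune-2), 94 (Arden-1)
First bid not allocated: €84.
Allocation: Arden 1, Dune 2. Every unit priced at €84.
Revenue = 3 × 84 = €252.

Total revenue: €252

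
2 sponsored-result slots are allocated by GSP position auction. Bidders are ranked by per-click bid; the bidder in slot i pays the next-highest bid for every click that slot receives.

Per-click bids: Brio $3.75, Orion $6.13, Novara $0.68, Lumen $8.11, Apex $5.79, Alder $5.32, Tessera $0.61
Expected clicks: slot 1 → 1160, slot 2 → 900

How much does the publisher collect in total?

Total revenue: $12321.80

Ranked by bid: $8.11 (Lumen) > $6.13 (Orion) > $5.79 (Apex) > …
Slot 1: Lumen pays $6.13 × 1160 = $7110.80
Slot 2: Orion pays $5.79 × 900 = $5211.00
Total = $12321.80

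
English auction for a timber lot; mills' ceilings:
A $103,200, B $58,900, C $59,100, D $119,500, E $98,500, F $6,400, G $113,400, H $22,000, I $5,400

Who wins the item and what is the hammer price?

Rule: the price rises until one bidder remains; the winner pays the price at which the last rival dropped out.
Sorting limits: 119,500 (D) > 113,400 (G) > 103,200 (A) > 98,500 (E) > 59,100 (C) > 58,900 (B) > …
G is the last rival to drop out, at $113,400; D remains and wins at that price.

D wins at $113,400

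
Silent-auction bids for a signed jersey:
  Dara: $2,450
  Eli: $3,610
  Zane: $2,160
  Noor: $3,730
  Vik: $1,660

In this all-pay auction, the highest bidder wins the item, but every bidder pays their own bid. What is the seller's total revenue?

Rule: the highest bidder wins the item, but every bidder pays their own bid.
Bids ranked: 3,730 (Noor) > 3,610 (Eli) > 2,450 (Dara) > 2,160 (Zane) > 1,660 (Vik)
Every bidder forfeits their bid regardless of winning.
Revenue = 2,450 + 3,610 + 2,160 + 3,730 + 1,660 = $13,610.

Total revenue: $13,610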